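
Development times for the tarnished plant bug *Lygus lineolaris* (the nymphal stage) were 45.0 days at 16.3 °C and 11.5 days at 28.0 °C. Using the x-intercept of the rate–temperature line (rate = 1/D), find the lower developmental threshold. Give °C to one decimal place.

Under the model K = D·(T − T_b), so D₁·(T₁ − T_b) = D₂·(T₂ − T_b).
45.0·(16.3 − T_b) = 11.5·(28.0 − T_b)
T_b = (45.0·16.3 − 11.5·28.0) / (45.0 − 11.5) = 411.50 / 33.5 = 12.284 °C ≈ 12.3 °C.

12.3 °C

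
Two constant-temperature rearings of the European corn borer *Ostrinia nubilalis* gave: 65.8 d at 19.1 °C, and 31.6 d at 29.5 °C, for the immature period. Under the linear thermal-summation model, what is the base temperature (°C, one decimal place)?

9.5 °C

Under the model K = D·(T − T_b), so D₁·(T₁ − T_b) = D₂·(T₂ − T_b).
65.8·(19.1 − T_b) = 31.6·(29.5 − T_b)
T_b = (65.8·19.1 − 31.6·29.5) / (65.8 − 31.6) = 324.58 / 34.2 = 9.491 °C ≈ 9.5 °C.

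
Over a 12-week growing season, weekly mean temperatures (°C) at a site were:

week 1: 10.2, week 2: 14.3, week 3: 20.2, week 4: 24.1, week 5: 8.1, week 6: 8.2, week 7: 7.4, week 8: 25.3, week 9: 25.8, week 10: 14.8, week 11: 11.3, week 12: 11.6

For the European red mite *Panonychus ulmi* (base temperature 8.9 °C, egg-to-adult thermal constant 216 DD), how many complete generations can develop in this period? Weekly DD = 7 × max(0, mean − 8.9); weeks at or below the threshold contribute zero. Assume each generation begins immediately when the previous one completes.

2 generations

Weekly DD (7 × max(0, T̄ − 8.9)): 9.1, 37.8, 79.1, 106.4, 0.0, 0.0, 0.0, 114.8, 118.3, 41.3, 16.8, 18.9.
Season total = 542.5 DD.
Complete generations = ⌊542.5 / 216⌋ = 2.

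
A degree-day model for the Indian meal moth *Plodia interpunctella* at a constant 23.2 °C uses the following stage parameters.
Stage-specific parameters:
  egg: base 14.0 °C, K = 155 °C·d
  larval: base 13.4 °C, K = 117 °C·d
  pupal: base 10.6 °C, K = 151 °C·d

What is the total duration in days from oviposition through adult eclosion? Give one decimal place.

egg: 155 / (23.2 − 14.0) = 155 / 9.2 = 16.848 d.
larval: 117 / (23.2 − 13.4) = 117 / 9.8 = 11.939 d.
pupal: 151 / (23.2 − 10.6) = 151 / 12.6 = 11.984 d.
Sum = 40.771 ≈ 40.8 days.

40.8 days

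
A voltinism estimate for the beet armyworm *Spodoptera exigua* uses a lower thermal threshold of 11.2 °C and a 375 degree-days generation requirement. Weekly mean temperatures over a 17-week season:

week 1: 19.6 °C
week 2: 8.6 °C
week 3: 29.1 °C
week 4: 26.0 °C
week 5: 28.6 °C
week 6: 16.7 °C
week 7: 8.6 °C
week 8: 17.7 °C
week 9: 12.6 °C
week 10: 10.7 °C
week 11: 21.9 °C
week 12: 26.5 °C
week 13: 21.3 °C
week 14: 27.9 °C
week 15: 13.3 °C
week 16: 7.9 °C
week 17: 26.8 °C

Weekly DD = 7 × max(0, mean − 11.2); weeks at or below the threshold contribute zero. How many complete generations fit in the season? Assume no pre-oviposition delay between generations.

Weekly DD (7 × max(0, T̄ − 11.2)): 58.8, 0.0, 125.3, 103.6, 121.8, 38.5, 0.0, 45.5, 9.8, 0.0, 74.9, 107.1, 70.7, 116.9, 14.7, 0.0, 109.2.
Season total = 996.8 DD.
Complete generations = ⌊996.8 / 375⌋ = 2.

2 generations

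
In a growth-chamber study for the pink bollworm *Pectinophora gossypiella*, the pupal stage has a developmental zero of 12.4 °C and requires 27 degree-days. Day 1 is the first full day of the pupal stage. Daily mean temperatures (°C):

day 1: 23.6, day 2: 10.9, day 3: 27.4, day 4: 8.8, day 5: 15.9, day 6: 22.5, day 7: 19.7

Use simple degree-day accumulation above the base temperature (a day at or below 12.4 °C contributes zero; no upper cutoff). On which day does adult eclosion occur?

Daily DD above 12.4 °C: 11.2, 0.0, 15.0, 0.0, 3.5, 10.1, 7.3.
Cumulative: 11.2, 11.2, 26.2, 26.2, 29.7, 39.8, 47.1.
The total first reaches 27 DD on day 5.

day 5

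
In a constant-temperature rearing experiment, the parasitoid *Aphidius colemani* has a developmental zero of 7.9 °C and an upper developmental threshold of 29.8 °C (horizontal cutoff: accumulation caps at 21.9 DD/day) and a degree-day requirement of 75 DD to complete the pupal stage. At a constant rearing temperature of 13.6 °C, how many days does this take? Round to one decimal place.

13.2 days

Daily accumulation = 13.6 − 7.9 = 5.7 DD/day.
Duration = 75 / 5.7 = 13.158 ≈ 13.2 days.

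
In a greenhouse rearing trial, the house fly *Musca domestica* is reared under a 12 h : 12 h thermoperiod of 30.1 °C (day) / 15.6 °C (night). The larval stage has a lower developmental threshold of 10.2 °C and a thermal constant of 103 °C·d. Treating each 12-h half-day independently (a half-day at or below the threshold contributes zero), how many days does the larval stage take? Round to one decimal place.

Day half: max(0, 30.1 − 10.2) × 0.5 = 19.9 × 0.5 = 9.95 DD.
Night half: max(0, 15.6 − 10.2) × 0.5 = 5.4 × 0.5 = 2.70 DD.
Per 24 h: 12.65 DD/day.
Duration = 103 / 12.65 = 8.142 ≈ 8.1 days.

8.1 days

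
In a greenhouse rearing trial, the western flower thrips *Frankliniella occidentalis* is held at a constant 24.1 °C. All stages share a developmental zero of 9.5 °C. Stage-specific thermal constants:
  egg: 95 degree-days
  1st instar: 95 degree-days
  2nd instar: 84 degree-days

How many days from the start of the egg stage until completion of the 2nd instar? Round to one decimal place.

Daily accumulation at 24.1 °C = 24.1 − 9.5 = 14.6 DD/day.
Total K = 95 + 95 + 84 = 274 DD.
Total duration = 274 / 14.6 = 18.767 ≈ 18.8 days.

18.8 days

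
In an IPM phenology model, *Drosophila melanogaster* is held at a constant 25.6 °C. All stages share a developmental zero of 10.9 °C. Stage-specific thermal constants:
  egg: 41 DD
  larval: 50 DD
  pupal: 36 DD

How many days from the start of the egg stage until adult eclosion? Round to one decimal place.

8.6 days

Daily accumulation at 25.6 °C = 25.6 − 10.9 = 14.7 DD/day.
Total K = 41 + 50 + 36 = 127 DD.
Total duration = 127 / 14.7 = 8.639 ≈ 8.6 days.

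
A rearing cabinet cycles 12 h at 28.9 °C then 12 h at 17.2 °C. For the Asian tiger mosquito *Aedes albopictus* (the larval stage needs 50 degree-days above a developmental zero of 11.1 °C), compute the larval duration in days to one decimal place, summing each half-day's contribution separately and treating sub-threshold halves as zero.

Day half: max(0, 28.9 − 11.1) × 0.5 = 17.8 × 0.5 = 8.90 DD.
Night half: max(0, 17.2 − 11.1) × 0.5 = 6.1 × 0.5 = 3.05 DD.
Per 24 h: 11.95 DD/day.
Duration = 50 / 11.95 = 4.184 ≈ 4.2 days.

4.2 days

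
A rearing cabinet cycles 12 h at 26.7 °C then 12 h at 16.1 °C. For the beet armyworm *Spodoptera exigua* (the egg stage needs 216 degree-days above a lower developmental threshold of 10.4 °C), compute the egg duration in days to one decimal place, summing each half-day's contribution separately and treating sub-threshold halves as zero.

Day half: max(0, 26.7 − 10.4) × 0.5 = 16.3 × 0.5 = 8.15 DD.
Night half: max(0, 16.1 − 10.4) × 0.5 = 5.7 × 0.5 = 2.85 DD.
Per 24 h: 11.00 DD/day.
Duration = 216 / 11.00 = 19.636 ≈ 19.6 days.

19.6 days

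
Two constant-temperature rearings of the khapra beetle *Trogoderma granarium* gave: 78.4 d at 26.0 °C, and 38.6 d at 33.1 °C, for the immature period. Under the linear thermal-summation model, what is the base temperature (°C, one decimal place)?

19.1 °C

Under the model K = D·(T − T_b), so D₁·(T₁ − T_b) = D₂·(T₂ − T_b).
78.4·(26.0 − T_b) = 38.6·(33.1 − T_b)
T_b = (78.4·26.0 − 38.6·33.1) / (78.4 − 38.6) = 760.74 / 39.8 = 19.114 °C ≈ 19.1 °C.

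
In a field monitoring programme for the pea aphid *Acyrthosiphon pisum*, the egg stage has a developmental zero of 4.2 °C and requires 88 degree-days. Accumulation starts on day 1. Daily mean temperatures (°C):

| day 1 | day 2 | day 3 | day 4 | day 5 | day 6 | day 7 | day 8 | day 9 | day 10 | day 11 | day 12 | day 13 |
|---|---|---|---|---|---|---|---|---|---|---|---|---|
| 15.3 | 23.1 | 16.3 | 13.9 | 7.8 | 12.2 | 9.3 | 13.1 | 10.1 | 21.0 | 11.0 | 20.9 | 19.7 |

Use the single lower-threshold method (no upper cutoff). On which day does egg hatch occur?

day 10

Daily DD above 4.2 °C: 11.1, 18.9, 12.1, 9.7, 3.6, 8.0, 5.1, 8.9, 5.9, 16.8, 6.8, 16.7, 15.5.
Cumulative: 11.1, 30.0, 42.1, 51.8, 55.4, 63.4, 68.5, 77.4, 83.3, 100.1, 106.9, 123.6, 139.1.
The total first reaches 88 DD on day 10.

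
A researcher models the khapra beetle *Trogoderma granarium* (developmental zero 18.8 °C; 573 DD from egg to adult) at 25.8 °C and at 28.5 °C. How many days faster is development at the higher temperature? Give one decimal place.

At 25.8 °C: 573 / (25.8 − 18.8) = 573 / 7.0 = 81.857 d.
At 28.5 °C: 573 / (28.5 − 18.8) = 573 / 9.7 = 59.072 d.
Difference = |81.857 − 59.072| = 22.785 ≈ 22.8 days.

22.8 days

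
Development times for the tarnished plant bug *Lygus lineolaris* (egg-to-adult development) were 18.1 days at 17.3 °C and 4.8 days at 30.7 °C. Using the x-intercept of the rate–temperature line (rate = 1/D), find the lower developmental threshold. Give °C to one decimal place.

Under the model K = D·(T − T_b), so D₁·(T₁ − T_b) = D₂·(T₂ − T_b).
18.1·(17.3 − T_b) = 4.8·(30.7 − T_b)
T_b = (18.1·17.3 − 4.8·30.7) / (18.1 − 4.8) = 165.77 / 13.3 = 12.464 °C ≈ 12.5 °C.

12.5 °C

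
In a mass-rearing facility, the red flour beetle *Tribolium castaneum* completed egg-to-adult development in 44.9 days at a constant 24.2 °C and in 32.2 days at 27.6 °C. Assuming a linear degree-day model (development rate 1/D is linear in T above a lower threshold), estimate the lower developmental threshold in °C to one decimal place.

Equal thermal constants: D₁(T₁ − T_b) = D₂(T₂ − T_b).
44.9·(24.2 − T_b) = 32.2·(27.6 − T_b)
T_b = (44.9·24.2 − 32.2·27.6) / (44.9 − 32.2) = 197.86 / 12.7 = 15.580 °C ≈ 15.6 °C.

15.6 °C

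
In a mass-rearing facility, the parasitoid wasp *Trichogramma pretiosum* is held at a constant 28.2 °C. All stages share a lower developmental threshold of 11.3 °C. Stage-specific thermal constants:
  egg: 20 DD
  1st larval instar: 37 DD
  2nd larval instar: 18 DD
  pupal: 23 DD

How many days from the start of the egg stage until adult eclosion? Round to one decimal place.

5.8 days

Daily accumulation at 28.2 °C = 28.2 − 11.3 = 16.9 DD/day.
Total K = 20 + 37 + 18 + 23 = 98 DD.
Total duration = 98 / 16.9 = 5.799 ≈ 5.8 days.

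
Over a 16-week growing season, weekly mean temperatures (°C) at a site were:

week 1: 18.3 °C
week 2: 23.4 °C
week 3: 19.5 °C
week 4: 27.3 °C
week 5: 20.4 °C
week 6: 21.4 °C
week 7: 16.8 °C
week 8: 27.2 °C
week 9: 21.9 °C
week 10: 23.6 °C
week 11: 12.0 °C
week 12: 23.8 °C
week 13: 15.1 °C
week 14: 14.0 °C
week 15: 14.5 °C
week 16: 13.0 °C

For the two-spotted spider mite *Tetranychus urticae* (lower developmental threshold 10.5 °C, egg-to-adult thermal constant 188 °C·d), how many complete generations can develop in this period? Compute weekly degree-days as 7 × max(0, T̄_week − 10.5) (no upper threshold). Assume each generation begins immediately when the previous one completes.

Weekly DD (7 × max(0, T̄ − 10.5)): 54.6, 90.3, 63.0, 117.6, 69.3, 76.3, 44.1, 116.9, 79.8, 91.7, 10.5, 93.1, 32.2, 24.5, 28.0, 17.5.
Season total = 1009.4 DD.
Complete generations = ⌊1009.4 / 188⌋ = 5.

5 generations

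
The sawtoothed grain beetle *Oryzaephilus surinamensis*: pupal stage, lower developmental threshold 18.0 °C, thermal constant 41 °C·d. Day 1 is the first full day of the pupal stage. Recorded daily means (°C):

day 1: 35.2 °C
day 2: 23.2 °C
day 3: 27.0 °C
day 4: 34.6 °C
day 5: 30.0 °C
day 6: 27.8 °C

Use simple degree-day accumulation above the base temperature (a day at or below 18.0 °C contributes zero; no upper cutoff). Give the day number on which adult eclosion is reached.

Daily DD above 18.0 °C: 17.2, 5.2, 9.0, 16.6, 12.0, 9.8.
Cumulative: 17.2, 22.4, 31.4, 48.0, 60.0, 69.8.
The total first reaches 41 DD on day 4.

day 4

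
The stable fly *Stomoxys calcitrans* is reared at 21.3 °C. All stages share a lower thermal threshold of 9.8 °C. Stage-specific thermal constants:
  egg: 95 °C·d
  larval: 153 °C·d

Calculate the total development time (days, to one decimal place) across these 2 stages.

21.6 days

Daily accumulation at 21.3 °C = 21.3 − 9.8 = 11.5 DD/day.
Total K = 95 + 153 = 248 DD.
Total duration = 248 / 11.5 = 21.565 ≈ 21.6 days.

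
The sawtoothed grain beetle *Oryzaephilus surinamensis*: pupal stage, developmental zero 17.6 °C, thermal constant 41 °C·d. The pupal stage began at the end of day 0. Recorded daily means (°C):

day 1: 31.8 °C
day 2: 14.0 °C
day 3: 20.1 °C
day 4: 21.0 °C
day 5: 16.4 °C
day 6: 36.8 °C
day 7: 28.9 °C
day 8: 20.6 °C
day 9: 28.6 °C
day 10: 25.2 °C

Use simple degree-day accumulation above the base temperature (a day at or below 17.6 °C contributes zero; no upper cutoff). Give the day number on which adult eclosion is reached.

day 7

Daily DD above 17.6 °C: 14.2, 0.0, 2.5, 3.4, 0.0, 19.2, 11.3, 3.0, 11.0, 7.6.
Cumulative: 14.2, 14.2, 16.7, 20.1, 20.1, 39.3, 50.6, 53.6, 64.6, 72.2.
The total first reaches 41 DD on day 7.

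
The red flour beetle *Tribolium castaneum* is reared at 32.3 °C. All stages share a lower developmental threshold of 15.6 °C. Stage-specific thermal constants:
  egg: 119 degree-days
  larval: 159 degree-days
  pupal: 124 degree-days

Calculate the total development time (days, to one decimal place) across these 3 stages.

24.1 days

Daily accumulation at 32.3 °C = 32.3 − 15.6 = 16.7 DD/day.
Total K = 119 + 159 + 124 = 402 DD.
Total duration = 402 / 16.7 = 24.072 ≈ 24.1 days.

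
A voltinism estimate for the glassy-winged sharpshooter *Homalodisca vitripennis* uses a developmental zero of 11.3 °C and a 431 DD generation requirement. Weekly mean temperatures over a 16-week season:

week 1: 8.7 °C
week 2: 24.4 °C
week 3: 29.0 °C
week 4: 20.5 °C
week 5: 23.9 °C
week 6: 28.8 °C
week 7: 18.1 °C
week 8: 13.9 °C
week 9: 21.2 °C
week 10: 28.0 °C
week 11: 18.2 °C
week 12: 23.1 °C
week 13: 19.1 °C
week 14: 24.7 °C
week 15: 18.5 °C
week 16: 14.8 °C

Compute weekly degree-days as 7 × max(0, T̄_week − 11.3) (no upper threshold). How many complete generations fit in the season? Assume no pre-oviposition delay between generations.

2 generations

Weekly DD (7 × max(0, T̄ − 11.3)): 0.0, 91.7, 123.9, 64.4, 88.2, 122.5, 47.6, 18.2, 69.3, 116.9, 48.3, 82.6, 54.6, 93.8, 50.4, 24.5.
Season total = 1096.9 DD.
Complete generations = ⌊1096.9 / 431⌋ = 2.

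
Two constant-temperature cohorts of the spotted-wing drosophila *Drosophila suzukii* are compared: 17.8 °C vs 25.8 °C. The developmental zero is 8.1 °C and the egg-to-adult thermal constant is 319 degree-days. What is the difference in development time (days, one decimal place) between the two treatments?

14.9 days

At 17.8 °C: 319 / (17.8 − 8.1) = 319 / 9.7 = 32.887 d.
At 25.8 °C: 319 / (25.8 − 8.1) = 319 / 17.7 = 18.023 d.
Difference = |32.887 − 18.023| = 14.864 ≈ 14.9 days.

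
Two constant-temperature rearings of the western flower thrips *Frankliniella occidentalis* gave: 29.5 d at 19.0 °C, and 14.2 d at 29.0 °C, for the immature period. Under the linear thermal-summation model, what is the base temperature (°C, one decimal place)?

9.7 °C

Under the model K = D·(T − T_b), so D₁·(T₁ − T_b) = D₂·(T₂ − T_b).
29.5·(19.0 − T_b) = 14.2·(29.0 − T_b)
T_b = (29.5·19.0 − 14.2·29.0) / (29.5 − 14.2) = 148.70 / 15.3 = 9.719 °C ≈ 9.7 °C.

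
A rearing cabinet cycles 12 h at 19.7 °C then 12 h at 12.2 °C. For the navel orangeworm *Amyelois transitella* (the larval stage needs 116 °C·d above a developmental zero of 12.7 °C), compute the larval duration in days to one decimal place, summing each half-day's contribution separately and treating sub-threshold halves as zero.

Day half: max(0, 19.7 − 12.7) × 0.5 = 7.0 × 0.5 = 3.50 DD.
Night half: max(0, 12.2 − 12.7) × 0.5 = 0.0 × 0.5 = 0.00 DD.
Per 24 h: 3.50 DD/day.
Duration = 116 / 3.50 = 33.143 ≈ 33.1 days.

33.1 days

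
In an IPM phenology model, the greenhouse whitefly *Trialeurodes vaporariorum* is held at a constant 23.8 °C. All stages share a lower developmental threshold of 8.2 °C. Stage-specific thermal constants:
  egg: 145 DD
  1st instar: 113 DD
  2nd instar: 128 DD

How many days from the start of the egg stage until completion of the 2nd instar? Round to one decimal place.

Daily accumulation at 23.8 °C = 23.8 − 8.2 = 15.6 DD/day.
Total K = 145 + 113 + 128 = 386 DD.
Total duration = 386 / 15.6 = 24.744 ≈ 24.7 days.

24.7 days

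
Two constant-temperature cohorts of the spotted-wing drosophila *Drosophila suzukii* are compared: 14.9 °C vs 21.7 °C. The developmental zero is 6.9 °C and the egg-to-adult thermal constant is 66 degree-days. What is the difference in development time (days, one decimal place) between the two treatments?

At 14.9 °C: 66 / (14.9 − 6.9) = 66 / 8.0 = 8.250 d.
At 21.7 °C: 66 / (21.7 − 6.9) = 66 / 14.8 = 4.459 d.
Difference = |8.250 − 4.459| = 3.791 ≈ 3.8 days.

3.8 days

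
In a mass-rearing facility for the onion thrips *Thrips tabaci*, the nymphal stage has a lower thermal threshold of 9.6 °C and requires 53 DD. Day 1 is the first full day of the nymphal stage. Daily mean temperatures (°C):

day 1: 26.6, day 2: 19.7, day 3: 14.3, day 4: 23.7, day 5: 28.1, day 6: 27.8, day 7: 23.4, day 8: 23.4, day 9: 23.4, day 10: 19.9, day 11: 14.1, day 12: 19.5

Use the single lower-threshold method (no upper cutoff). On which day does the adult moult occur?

day 5

Daily DD above 9.6 °C: 17.0, 10.1, 4.7, 14.1, 18.5, 18.2, 13.8, 13.8, 13.8, 10.3, 4.5, 9.9.
Cumulative: 17.0, 27.1, 31.8, 45.9, 64.4, 82.6, 96.4, 110.2, 124.0, 134.3, 138.8, 148.7.
The total first reaches 53 DD on day 5.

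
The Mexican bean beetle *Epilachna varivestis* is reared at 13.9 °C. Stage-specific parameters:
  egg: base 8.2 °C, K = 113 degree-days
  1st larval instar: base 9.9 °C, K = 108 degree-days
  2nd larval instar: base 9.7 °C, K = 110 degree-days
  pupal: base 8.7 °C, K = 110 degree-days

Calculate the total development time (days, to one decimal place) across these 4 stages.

94.2 days

egg: 113 / (13.9 − 8.2) = 113 / 5.7 = 19.825 d.
1st larval instar: 108 / (13.9 − 9.9) = 108 / 4.0 = 27.000 d.
2nd larval instar: 110 / (13.9 − 9.7) = 110 / 4.2 = 26.190 d.
pupal: 110 / (13.9 − 8.7) = 110 / 5.2 = 21.154 d.
Sum = 94.169 ≈ 94.2 days.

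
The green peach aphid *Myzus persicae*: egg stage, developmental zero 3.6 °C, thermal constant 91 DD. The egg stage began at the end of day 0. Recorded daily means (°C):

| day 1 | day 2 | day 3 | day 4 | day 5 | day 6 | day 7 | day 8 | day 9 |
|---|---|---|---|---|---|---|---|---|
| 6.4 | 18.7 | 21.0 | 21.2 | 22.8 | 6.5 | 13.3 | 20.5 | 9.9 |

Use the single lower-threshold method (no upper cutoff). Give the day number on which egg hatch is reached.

Daily DD above 3.6 °C: 2.8, 15.1, 17.4, 17.6, 19.2, 2.9, 9.7, 16.9, 6.3.
Cumulative: 2.8, 17.9, 35.3, 52.9, 72.1, 75.0, 84.7, 101.6, 107.9.
The total first reaches 91 DD on day 8.

day 8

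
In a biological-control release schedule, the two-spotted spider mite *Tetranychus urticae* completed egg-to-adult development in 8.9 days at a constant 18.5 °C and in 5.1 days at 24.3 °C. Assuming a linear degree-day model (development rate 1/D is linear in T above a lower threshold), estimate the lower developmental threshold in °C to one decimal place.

Equal thermal constants: D₁(T₁ − T_b) = D₂(T₂ − T_b).
8.9·(18.5 − T_b) = 5.1·(24.3 − T_b)
T_b = (8.9·18.5 − 5.1·24.3) / (8.9 − 5.1) = 40.72 / 3.8 = 10.716 °C ≈ 10.7 °C.

10.7 °C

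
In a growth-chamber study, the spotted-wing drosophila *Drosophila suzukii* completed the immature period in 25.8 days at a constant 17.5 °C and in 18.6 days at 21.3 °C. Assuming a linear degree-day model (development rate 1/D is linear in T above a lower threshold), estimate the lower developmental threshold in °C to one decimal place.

Under the model K = D·(T − T_b), so D₁·(T₁ − T_b) = D₂·(T₂ − T_b).
25.8·(17.5 − T_b) = 18.6·(21.3 − T_b)
T_b = (25.8·17.5 − 18.6·21.3) / (25.8 − 18.6) = 55.32 / 7.2 = 7.683 °C ≈ 7.7 °C.

7.7 °C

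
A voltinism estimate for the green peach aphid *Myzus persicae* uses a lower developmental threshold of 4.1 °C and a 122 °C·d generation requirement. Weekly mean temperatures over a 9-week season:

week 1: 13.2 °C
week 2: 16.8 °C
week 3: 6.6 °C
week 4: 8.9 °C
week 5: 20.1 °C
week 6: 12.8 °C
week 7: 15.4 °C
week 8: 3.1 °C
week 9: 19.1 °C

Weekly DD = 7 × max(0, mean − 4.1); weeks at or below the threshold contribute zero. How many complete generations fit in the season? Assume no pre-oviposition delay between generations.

Weekly DD (7 × max(0, T̄ − 4.1)): 63.7, 88.9, 17.5, 33.6, 112.0, 60.9, 79.1, 0.0, 105.0.
Season total = 560.7 DD.
Complete generations = ⌊560.7 / 122⌋ = 4.

4 generations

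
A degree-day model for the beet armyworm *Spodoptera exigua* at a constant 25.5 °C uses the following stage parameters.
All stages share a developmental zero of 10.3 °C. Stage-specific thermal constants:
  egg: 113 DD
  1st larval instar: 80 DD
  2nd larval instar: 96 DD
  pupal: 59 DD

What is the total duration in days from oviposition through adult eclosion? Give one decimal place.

Daily accumulation at 25.5 °C = 25.5 − 10.3 = 15.2 DD/day.
Total K = 113 + 80 + 96 + 59 = 348 DD.
Total duration = 348 / 15.2 = 22.895 ≈ 22.9 days.

22.9 days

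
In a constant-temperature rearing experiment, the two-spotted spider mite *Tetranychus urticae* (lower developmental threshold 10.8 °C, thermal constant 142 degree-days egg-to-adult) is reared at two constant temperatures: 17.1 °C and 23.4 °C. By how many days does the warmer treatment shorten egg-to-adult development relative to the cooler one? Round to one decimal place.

11.3 days

At 17.1 °C: 142 / (17.1 − 10.8) = 142 / 6.3 = 22.540 d.
At 23.4 °C: 142 / (23.4 − 10.8) = 142 / 12.6 = 11.270 d.
Difference = |22.540 − 11.270| = 11.270 ≈ 11.3 days.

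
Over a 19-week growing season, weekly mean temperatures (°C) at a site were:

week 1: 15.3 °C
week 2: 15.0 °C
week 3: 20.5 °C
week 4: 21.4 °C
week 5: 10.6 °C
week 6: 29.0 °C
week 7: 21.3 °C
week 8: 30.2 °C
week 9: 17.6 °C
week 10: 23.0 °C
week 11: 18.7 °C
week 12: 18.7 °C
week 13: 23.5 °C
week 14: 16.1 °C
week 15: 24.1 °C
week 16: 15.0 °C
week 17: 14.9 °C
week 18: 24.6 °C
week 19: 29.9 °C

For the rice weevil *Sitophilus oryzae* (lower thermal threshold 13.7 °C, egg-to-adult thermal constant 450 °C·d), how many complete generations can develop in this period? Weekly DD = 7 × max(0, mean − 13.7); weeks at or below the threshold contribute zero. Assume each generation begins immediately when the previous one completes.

Weekly DD (7 × max(0, T̄ − 13.7)): 11.2, 9.1, 47.6, 53.9, 0.0, 107.1, 53.2, 115.5, 27.3, 65.1, 35.0, 35.0, 68.6, 16.8, 72.8, 9.1, 8.4, 76.3, 113.4.
Season total = 925.4 DD.
Complete generations = ⌊925.4 / 450⌋ = 2.

2 generations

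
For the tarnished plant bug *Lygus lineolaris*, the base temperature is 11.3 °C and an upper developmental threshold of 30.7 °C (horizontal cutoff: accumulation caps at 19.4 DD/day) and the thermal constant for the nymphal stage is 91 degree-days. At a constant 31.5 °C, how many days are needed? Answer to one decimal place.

Temperature 31.5 °C exceeds the upper threshold, so daily accumulation caps at 30.7 − 11.3 = 19.4 DD/day.
Duration = 91 / 19.4 = 4.691 ≈ 4.7 days.

4.7 days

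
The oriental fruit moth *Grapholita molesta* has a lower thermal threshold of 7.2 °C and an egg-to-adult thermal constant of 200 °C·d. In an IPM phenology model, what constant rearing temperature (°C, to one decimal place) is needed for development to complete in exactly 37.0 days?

12.6 °C

Required daily accumulation = 200 / 37.0 = 5.405 DD/day.
T = T_base + 5.405 = 7.2 + 5.405 = 12.605 ≈ 12.6 °C.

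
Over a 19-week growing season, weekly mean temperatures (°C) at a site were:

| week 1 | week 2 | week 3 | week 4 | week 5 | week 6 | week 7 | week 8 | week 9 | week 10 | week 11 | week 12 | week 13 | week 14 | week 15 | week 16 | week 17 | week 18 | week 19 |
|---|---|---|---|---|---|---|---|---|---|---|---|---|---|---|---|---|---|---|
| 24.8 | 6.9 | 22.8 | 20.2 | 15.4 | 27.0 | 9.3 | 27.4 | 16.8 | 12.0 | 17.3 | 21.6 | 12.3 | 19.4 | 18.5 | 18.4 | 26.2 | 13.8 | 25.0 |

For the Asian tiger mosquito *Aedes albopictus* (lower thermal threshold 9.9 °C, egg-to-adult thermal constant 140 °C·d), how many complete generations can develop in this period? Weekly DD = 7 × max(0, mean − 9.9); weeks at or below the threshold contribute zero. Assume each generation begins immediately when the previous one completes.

Weekly DD (7 × max(0, T̄ − 9.9)): 104.3, 0.0, 90.3, 72.1, 38.5, 119.7, 0.0, 122.5, 48.3, 14.7, 51.8, 81.9, 16.8, 66.5, 60.2, 59.5, 114.1, 27.3, 105.7.
Season total = 1194.2 DD.
Complete generations = ⌊1194.2 / 140⌋ = 8.

8 generations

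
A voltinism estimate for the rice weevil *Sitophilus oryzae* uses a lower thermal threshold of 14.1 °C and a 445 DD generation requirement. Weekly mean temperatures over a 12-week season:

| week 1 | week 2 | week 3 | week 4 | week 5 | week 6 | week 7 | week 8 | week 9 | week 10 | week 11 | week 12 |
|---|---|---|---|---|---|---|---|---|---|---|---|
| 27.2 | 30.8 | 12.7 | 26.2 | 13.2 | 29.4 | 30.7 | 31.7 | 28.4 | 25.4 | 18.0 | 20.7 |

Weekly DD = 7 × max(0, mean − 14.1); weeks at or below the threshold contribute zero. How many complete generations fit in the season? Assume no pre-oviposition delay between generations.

2 generations

Weekly DD (7 × max(0, T̄ − 14.1)): 91.7, 116.9, 0.0, 84.7, 0.0, 107.1, 116.2, 123.2, 100.1, 79.1, 27.3, 46.2.
Season total = 892.5 DD.
Complete generations = ⌊892.5 / 445⌋ = 2.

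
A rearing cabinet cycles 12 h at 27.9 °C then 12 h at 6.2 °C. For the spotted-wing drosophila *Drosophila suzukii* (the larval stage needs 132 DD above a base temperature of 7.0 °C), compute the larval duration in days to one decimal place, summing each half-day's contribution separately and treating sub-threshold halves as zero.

12.6 days

Day half: max(0, 27.9 − 7.0) × 0.5 = 20.9 × 0.5 = 10.45 DD.
Night half: max(0, 6.2 − 7.0) × 0.5 = 0.0 × 0.5 = 0.00 DD.
Per 24 h: 10.45 DD/day.
Duration = 132 / 10.45 = 12.632 ≈ 12.6 days.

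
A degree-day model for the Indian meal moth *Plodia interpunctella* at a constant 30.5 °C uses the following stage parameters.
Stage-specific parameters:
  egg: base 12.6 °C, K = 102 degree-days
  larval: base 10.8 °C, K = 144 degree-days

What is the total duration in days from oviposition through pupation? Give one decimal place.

egg: 102 / (30.5 − 12.6) = 102 / 17.9 = 5.698 d.
larval: 144 / (30.5 − 10.8) = 144 / 19.7 = 7.310 d.
Sum = 13.008 ≈ 13.0 days.

13.0 days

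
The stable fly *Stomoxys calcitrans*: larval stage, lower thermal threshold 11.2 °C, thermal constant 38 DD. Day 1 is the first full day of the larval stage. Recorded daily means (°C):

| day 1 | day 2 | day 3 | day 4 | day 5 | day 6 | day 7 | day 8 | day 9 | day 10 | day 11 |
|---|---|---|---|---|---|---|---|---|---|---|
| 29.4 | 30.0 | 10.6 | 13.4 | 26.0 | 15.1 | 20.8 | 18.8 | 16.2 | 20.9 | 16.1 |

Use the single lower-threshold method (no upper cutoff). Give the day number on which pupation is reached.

Daily DD above 11.2 °C: 18.2, 18.8, 0.0, 2.2, 14.8, 3.9, 9.6, 7.6, 5.0, 9.7, 4.9.
Cumulative: 18.2, 37.0, 37.0, 39.2, 54.0, 57.9, 67.5, 75.1, 80.1, 89.8, 94.7.
The total first reaches 38 DD on day 4.

day 4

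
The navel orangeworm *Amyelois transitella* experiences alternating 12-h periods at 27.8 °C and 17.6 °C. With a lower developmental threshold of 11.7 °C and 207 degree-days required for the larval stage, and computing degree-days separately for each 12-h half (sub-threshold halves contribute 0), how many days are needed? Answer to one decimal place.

18.8 days

Day half: max(0, 27.8 − 11.7) × 0.5 = 16.1 × 0.5 = 8.05 DD.
Night half: max(0, 17.6 − 11.7) × 0.5 = 5.9 × 0.5 = 2.95 DD.
Per 24 h: 11.00 DD/day.
Duration = 207 / 11.00 = 18.818 ≈ 18.8 days.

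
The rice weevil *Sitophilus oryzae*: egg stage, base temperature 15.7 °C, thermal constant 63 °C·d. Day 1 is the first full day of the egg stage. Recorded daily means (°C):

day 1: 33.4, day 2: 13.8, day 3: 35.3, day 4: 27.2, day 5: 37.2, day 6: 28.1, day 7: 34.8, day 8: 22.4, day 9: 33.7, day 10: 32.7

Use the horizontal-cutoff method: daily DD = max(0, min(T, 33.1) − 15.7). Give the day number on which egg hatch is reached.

day 5

Daily DD above 15.7 °C (capped at 17.4): 17.4, 0.0, 17.4, 11.5, 17.4, 12.4, 17.4, 6.7, 17.4, 17.0.
Cumulative: 17.4, 17.4, 34.8, 46.3, 63.7, 76.1, 93.5, 100.2, 117.6, 134.6.
The total first reaches 63 DD on day 5.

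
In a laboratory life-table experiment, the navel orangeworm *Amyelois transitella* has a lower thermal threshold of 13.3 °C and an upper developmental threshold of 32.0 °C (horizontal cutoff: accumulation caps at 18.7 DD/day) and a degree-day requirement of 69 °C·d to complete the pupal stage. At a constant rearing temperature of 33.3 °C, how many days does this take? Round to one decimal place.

3.7 days

Temperature 33.3 °C exceeds the upper threshold, so daily accumulation caps at 32.0 − 13.3 = 18.7 DD/day.
Duration = 69 / 18.7 = 3.690 ≈ 3.7 days.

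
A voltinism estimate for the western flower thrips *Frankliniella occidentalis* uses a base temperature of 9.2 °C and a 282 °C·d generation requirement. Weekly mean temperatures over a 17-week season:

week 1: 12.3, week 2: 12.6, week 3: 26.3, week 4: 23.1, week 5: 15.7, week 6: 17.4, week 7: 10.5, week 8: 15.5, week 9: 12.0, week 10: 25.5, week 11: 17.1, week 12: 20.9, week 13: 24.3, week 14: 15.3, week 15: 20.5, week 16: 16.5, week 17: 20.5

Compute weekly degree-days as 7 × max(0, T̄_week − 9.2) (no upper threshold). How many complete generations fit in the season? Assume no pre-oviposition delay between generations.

3 generations

Weekly DD (7 × max(0, T̄ − 9.2)): 21.7, 23.8, 119.7, 97.3, 45.5, 57.4, 9.1, 44.1, 19.6, 114.1, 55.3, 81.9, 105.7, 42.7, 79.1, 51.1, 79.1.
Season total = 1047.2 DD.
Complete generations = ⌊1047.2 / 282⌋ = 3.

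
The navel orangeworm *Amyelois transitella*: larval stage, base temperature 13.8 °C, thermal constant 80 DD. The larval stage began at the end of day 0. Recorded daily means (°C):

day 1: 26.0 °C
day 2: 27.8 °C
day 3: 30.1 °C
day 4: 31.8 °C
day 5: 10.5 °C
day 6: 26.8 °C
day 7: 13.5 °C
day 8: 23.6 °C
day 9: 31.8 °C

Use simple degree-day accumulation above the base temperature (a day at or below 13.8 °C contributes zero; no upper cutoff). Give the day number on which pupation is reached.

day 8

Daily DD above 13.8 °C: 12.2, 14.0, 16.3, 18.0, 0.0, 13.0, 0.0, 9.8, 18.0.
Cumulative: 12.2, 26.2, 42.5, 60.5, 60.5, 73.5, 73.5, 83.3, 101.3.
The total first reaches 80 DD on day 8.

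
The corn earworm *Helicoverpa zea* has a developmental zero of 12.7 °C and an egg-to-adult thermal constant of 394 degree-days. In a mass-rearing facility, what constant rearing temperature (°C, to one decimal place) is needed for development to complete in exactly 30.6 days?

25.6 °C

Required daily accumulation = 394 / 30.6 = 12.876 DD/day.
T = T_base + 12.876 = 12.7 + 12.876 = 25.576 ≈ 25.6 °C.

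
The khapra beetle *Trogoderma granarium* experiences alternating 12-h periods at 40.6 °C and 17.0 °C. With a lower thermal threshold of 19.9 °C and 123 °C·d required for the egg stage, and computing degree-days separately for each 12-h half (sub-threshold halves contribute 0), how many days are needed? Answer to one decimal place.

11.9 days

Day half: max(0, 40.6 − 19.9) × 0.5 = 20.7 × 0.5 = 10.35 DD.
Night half: max(0, 17.0 − 19.9) × 0.5 = 0.0 × 0.5 = 0.00 DD.
Per 24 h: 10.35 DD/day.
Duration = 123 / 10.35 = 11.884 ≈ 11.9 days.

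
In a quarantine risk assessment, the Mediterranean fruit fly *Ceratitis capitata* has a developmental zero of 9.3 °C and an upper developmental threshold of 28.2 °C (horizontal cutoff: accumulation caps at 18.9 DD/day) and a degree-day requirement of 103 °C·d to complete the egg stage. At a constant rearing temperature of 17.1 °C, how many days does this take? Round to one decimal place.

Daily accumulation = 17.1 − 9.3 = 7.8 DD/day.
Duration = 103 / 7.8 = 13.205 ≈ 13.2 days.

13.2 days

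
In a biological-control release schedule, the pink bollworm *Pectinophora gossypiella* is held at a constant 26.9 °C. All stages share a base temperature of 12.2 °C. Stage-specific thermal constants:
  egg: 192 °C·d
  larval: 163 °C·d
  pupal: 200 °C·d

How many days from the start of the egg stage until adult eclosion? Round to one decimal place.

Daily accumulation at 26.9 °C = 26.9 − 12.2 = 14.7 DD/day.
Total K = 192 + 163 + 200 = 555 DD.
Total duration = 555 / 14.7 = 37.755 ≈ 37.8 days.

37.8 days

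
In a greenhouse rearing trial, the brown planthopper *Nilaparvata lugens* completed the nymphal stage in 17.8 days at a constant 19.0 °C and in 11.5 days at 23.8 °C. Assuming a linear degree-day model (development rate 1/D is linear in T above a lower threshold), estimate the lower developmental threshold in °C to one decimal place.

10.2 °C

Linear rate model ⇒ the product D·(T − T_b) is constant across temperatures.
17.8·(19.0 − T_b) = 11.5·(23.8 − T_b)
T_b = (17.8·19.0 − 11.5·23.8) / (17.8 − 11.5) = 64.50 / 6.3 = 10.238 °C ≈ 10.2 °C.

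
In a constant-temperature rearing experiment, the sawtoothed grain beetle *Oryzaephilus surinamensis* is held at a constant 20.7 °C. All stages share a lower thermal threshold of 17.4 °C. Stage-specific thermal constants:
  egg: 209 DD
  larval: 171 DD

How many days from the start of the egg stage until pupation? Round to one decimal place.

115.2 days

Daily accumulation at 20.7 °C = 20.7 − 17.4 = 3.3 DD/day.
Total K = 209 + 171 = 380 DD.
Total duration = 380 / 3.3 = 115.152 ≈ 115.2 days.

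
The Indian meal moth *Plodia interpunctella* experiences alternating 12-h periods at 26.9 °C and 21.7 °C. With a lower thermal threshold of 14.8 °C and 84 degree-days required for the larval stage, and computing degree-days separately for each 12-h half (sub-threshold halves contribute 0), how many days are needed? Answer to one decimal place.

Day half: max(0, 26.9 − 14.8) × 0.5 = 12.1 × 0.5 = 6.05 DD.
Night half: max(0, 21.7 − 14.8) × 0.5 = 6.9 × 0.5 = 3.45 DD.
Per 24 h: 9.50 DD/day.
Duration = 84 / 9.50 = 8.842 ≈ 8.8 days.

8.8 days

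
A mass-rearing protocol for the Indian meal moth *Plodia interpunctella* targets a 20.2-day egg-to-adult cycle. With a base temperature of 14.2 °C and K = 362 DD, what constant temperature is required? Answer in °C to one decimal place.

32.1 °C

Required daily accumulation = 362 / 20.2 = 17.921 DD/day.
T = T_base + 17.921 = 14.2 + 17.921 = 32.121 ≈ 32.1 °C.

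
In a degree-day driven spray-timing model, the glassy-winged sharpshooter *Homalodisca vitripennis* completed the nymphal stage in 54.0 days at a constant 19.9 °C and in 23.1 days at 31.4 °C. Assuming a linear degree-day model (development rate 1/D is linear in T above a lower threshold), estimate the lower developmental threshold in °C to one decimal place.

Under the model K = D·(T − T_b), so D₁·(T₁ − T_b) = D₂·(T₂ − T_b).
54.0·(19.9 − T_b) = 23.1·(31.4 − T_b)
T_b = (54.0·19.9 − 23.1·31.4) / (54.0 − 23.1) = 349.26 / 30.9 = 11.303 °C ≈ 11.3 °C.

11.3 °C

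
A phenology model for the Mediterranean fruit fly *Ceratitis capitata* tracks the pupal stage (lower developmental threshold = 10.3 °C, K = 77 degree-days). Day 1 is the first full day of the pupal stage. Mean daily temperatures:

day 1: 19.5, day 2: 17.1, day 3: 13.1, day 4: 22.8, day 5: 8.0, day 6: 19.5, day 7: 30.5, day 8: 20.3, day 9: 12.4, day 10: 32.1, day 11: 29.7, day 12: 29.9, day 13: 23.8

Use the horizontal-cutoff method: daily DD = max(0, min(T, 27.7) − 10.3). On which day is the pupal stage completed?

Daily DD above 10.3 °C (capped at 17.4): 9.2, 6.8, 2.8, 12.5, 0.0, 9.2, 17.4, 10.0, 2.1, 17.4, 17.4, 17.4, 13.5.
Cumulative: 9.2, 16.0, 18.8, 31.3, 31.3, 40.5, 57.9, 67.9, 70.0, 87.4, 104.8, 122.2, 135.7.
The total first reaches 77 DD on day 10.

day 10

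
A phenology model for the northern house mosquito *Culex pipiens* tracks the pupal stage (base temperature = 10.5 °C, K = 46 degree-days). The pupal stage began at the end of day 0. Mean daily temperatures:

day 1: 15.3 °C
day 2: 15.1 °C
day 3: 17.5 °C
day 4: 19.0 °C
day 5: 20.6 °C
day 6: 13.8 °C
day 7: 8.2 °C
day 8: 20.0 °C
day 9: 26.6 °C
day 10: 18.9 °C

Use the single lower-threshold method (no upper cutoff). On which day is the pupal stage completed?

Daily DD above 10.5 °C: 4.8, 4.6, 7.0, 8.5, 10.1, 3.3, 0.0, 9.5, 16.1, 8.4.
Cumulative: 4.8, 9.4, 16.4, 24.9, 35.0, 38.3, 38.3, 47.8, 63.9, 72.3.
The total first reaches 46 DD on day 8.

day 8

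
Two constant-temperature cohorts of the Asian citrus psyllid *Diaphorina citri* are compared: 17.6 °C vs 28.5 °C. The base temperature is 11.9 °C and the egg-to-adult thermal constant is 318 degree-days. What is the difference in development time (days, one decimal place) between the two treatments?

At 17.6 °C: 318 / (17.6 − 11.9) = 318 / 5.7 = 55.789 d.
At 28.5 °C: 318 / (28.5 − 11.9) = 318 / 16.6 = 19.157 d.
Difference = |55.789 − 19.157| = 36.633 ≈ 36.6 days.

36.6 days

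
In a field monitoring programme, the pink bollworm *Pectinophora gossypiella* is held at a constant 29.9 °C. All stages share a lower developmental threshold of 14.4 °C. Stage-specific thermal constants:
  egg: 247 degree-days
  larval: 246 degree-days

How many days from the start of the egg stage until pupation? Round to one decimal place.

Daily accumulation at 29.9 °C = 29.9 − 14.4 = 15.5 DD/day.
Total K = 247 + 246 = 493 DD.
Total duration = 493 / 15.5 = 31.806 ≈ 31.8 days.

31.8 days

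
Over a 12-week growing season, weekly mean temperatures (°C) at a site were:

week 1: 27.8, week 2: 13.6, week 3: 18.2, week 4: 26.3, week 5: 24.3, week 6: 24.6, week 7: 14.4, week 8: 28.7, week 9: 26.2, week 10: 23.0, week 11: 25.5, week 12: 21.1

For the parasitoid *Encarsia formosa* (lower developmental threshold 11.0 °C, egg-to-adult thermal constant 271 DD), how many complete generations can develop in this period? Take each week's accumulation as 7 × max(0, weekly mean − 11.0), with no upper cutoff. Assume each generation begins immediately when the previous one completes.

3 generations

Weekly DD (7 × max(0, T̄ − 11.0)): 117.6, 18.2, 50.4, 107.1, 93.1, 95.2, 23.8, 123.9, 106.4, 84.0, 101.5, 70.7.
Season total = 991.9 DD.
Complete generations = ⌊991.9 / 271⌋ = 3.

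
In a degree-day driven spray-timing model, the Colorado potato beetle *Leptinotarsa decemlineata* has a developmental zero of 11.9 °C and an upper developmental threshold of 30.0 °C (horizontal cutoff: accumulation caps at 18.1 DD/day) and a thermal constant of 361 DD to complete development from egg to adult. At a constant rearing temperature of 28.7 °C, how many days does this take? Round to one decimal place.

21.5 days

Daily accumulation = 28.7 − 11.9 = 16.8 DD/day.
Duration = 361 / 16.8 = 21.488 ≈ 21.5 days.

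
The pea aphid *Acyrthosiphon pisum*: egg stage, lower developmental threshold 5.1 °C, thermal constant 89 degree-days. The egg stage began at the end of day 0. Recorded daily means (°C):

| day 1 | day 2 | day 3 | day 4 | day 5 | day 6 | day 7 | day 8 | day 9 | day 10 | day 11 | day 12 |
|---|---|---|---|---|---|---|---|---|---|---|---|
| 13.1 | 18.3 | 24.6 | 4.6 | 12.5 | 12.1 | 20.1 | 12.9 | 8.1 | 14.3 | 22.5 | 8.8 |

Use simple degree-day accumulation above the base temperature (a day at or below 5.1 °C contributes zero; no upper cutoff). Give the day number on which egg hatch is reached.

Daily DD above 5.1 °C: 8.0, 13.2, 19.5, 0.0, 7.4, 7.0, 15.0, 7.8, 3.0, 9.2, 17.4, 3.7.
Cumulative: 8.0, 21.2, 40.7, 40.7, 48.1, 55.1, 70.1, 77.9, 80.9, 90.1, 107.5, 111.2.
The total first reaches 89 DD on day 10.

day 10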